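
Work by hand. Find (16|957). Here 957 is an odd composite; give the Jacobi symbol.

Pull out 2^4: since 957 ≡ 5 (mod 8), (2/957) = -1, so (2/957)^4 = +1.
Reached (1/957) = 1. Collecting the sign flips along the way, the symbol is +1.

1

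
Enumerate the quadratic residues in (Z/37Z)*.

1 3 4 7 9 10 11 12 16 21 25 26 27 28 30 33 34 36

Square k = 1,…,18 (k and 37−k give the same square):
1²=1, 2²=4, 3²=9, 4²=16, 5²=25, 6²=36, 7²≡12, 8²≡27, 9²≡7, 10²≡26, 11²≡10, 12²≡33, 13²≡21, 14²≡11, 15²≡3, 16²≡34, 17²≡30, 18²≡28 (mod 37).
So the quadratic residues mod 37 are {1, 3, 4, 7, 9, 10, 11, 12, 16, 21, 25, 26, 27, 28, 30, 33, 34, 36}.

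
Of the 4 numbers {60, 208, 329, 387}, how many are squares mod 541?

(60/541) = +1 → QR.
(208/541) = -1 → non-residue.
(329/541) = +1 → QR.
(387/541) = +1 → QR.
Total quadratic residues among the 4: 3.

3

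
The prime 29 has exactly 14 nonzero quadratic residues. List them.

1, 4, 5, 6, 7, 9, 13, 16, 20, 22, 23, 24, 25, 28

Square k = 1,…,14 (k and 29−k give the same square):
1²=1, 2²=4, 3²=9, 4²=16, 5²=25, 6²≡7, 7²≡20, 8²≡6, 9²≡23, 10²≡13, 11²≡5, 12²≡28, 13²≡24, 14²≡22 (mod 29).
So the quadratic residues mod 29 are {1, 4, 5, 6, 7, 9, 13, 16, 20, 22, 23, 24, 25, 28}.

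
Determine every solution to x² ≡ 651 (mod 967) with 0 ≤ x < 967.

333, 634

Since 967 ≡ 3 (mod 4), a square root of 651 is 651^((967+1)/4) = 651^242 mod 967.
Repeated squaring: 651^2≡255, 651^4≡236, 651^8≡577, 651^16≡281, 651^32≡634, 651^64≡651, 651^128≡255 (mod 967).
651^242 = 651^(128+64+32+16+2) ≡ 634 (mod 967).
Check: 634² = 401956 ≡ 651 (mod 967). The two roots are 333 and 634.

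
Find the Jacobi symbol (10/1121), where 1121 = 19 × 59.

1

Pull out 2: since 1121 ≡ 1 (mod 8), (2/1121) = +1.
Reciprocity: 5 ≡ 1 and 1121 ≡ 1 (mod 4), so (5/1121) = +(1121/5).
Reduce top mod 5: now compute (1/5).
Reached (1/5) = 1. Collecting the sign flips along the way, the symbol is +1.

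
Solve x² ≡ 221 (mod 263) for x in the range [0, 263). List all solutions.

22, 241

Since 263 ≡ 3 (mod 4), a square root of 221 is 221^((263+1)/4) = 221^66 mod 263.
Repeated squaring: 221^2≡186, 221^4≡143, 221^8≡198, 221^16≡17, 221^32≡26, 221^64≡150 (mod 263).
221^66 = 221^(64+2) ≡ 22 (mod 263).
Check: 22² = 484 ≡ 221 (mod 263). The two roots are 22 and 241.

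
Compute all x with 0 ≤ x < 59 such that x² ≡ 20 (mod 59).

Since 59 ≡ 3 (mod 4), a square root of 20 is 20^((59+1)/4) = 20^15 mod 59.
Repeated squaring: 20^2≡46, 20^4≡51, 20^8≡5 (mod 59).
20^15 = 20^(8+4+2+1) ≡ 16 (mod 59).
Check: 16² = 256 ≡ 20 (mod 59). The two roots are 16 and 43.

16, 43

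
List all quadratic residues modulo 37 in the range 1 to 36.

1, 3, 4, 7, 9, 10, 11, 12, 16, 21, 25, 26, 27, 28, 30, 33, 34, 36

Square k = 1,…,18 (k and 37−k give the same square):
1²=1, 2²=4, 3²=9, 4²=16, 5²=25, 6²=36, 7²≡12, 8²≡27, 9²≡7, 10²≡26, 11²≡10, 12²≡33, 13²≡21, 14²≡11, 15²≡3, 16²≡34, 17²≡30, 18²≡28 (mod 37).
So the quadratic residues mod 37 are {1, 3, 4, 7, 9, 10, 11, 12, 16, 21, 25, 26, 27, 28, 30, 33, 34, 36}.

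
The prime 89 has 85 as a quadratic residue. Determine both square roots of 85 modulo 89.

21, 68

89 ≡ 1 (mod 4), so we find a root by search.
Trying successive values, 21² = 441 ≡ 85 (mod 89). The other root is 89 − 21 = 68.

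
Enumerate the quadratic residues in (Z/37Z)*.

Square k = 1,…,18 (k and 37−k give the same square):
1²=1, 2²=4, 3²=9, 4²=16, 5²=25, 6²=36, 7²≡12, 8²≡27, 9²≡7, 10²≡26, 11²≡10, 12²≡33, 13²≡21, 14²≡11, 15²≡3, 16²≡34, 17²≡30, 18²≡28 (mod 37).
So the quadratic residues mod 37 are {1, 3, 4, 7, 9, 10, 11, 12, 16, 21, 25, 26, 27, 28, 30, 33, 34, 36}.

1 3 4 7 9 10 11 12 16 21 25 26 27 28 30 33 34 36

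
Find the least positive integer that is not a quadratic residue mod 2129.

3

(2/2129) = +1, so 2 is a residue.
(3/2129) = −1, so 3 is the smallest positive non-residue mod 2129.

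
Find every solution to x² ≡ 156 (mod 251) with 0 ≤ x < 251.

77, 174

Since 251 ≡ 3 (mod 4), a square root of 156 is 156^((251+1)/4) = 156^63 mod 251.
Repeated squaring: 156^2≡240, 156^4≡121, 156^8≡83, 156^16≡112, 156^32≡245 (mod 251).
156^63 = 156^(32+16+8+4+2+1) ≡ 174 (mod 251).
Check: 174² = 30276 ≡ 156 (mod 251). The two roots are 77 and 174.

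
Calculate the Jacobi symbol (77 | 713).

Reciprocity: 77 ≡ 1 and 713 ≡ 1 (mod 4), so (77/713) = +(713/77).
Reduce top mod 77: now compute (20/77).
Pull out 2^2: since 77 ≡ 5 (mod 8), (2/77) = -1, so (2/77)^2 = +1.
Reciprocity: 5 ≡ 1 and 77 ≡ 1 (mod 4), so (5/77) = +(77/5).
Reduce top mod 5: now compute (2/5).
Pull out 2: since 5 ≡ 5 (mod 8), (2/5) = -1.
Reached (1/5) = 1. Collecting the sign flips along the way, the symbol is -1.

-1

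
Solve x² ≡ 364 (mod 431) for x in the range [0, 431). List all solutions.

Since 431 ≡ 3 (mod 4), a square root of 364 is 364^((431+1)/4) = 364^108 mod 431.
Repeated squaring: 364^2≡179, 364^4≡147, 364^8≡59, 364^16≡33, 364^32≡227, 364^64≡240 (mod 431).
364^108 = 364^(64+32+8+4) ≡ 171 (mod 431).
Check: 171² = 29241 ≡ 364 (mod 431). The two roots are 171 and 260.

171, 260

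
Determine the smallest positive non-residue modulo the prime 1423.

(2/1423) = +1, so 2 is a residue.
(3/1423) = −1, so 3 is the smallest positive non-residue mod 1423.

3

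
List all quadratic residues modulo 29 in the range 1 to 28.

1,4,5,6,7,9,13,16,20,22,23,24,25,28

Square k = 1,…,14 (k and 29−k give the same square):
1²=1, 2²=4, 3²=9, 4²=16, 5²=25, 6²≡7, 7²≡20, 8²≡6, 9²≡23, 10²≡13, 11²≡5, 12²≡28, 13²≡24, 14²≡22 (mod 29).
So the quadratic residues mod 29 are {1, 4, 5, 6, 7, 9, 13, 16, 20, 22, 23, 24, 25, 28}.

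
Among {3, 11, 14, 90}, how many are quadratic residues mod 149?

(3/149) = -1 → non-residue.
(11/149) = -1 → non-residue.
(14/149) = -1 → non-residue.
(90/149) = -1 → non-residue.
Total quadratic residues among the 4: 0.

0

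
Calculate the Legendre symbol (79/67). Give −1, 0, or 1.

-1

Euler's criterion: (79/67) ≡ 12^33 (mod 67).
12^2 ≡ 10 (mod 67)
12^4 ≡ 33 (mod 67)
12^8 ≡ 17 (mod 67)
12^16 ≡ 21 (mod 67)
12^32 ≡ 39 (mod 67)
12^33 = 12^(32+1) ≡ 66 (mod 67).
Result is 66 ≡ −1, so (79/67) = −1.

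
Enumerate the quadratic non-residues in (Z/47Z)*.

Square k = 1,…,23 (k and 47−k give the same square):
1²=1, 2²=4, 3²=9, 4²=16, 5²=25, 6²=36, 7²≡2, 8²≡17, 9²≡34, 10²≡6, 11²≡27, 12²≡3, 13²≡28, 14²≡8, 15²≡37, 16²≡21, 17²≡7, 18²≡42, 19²≡32, 20²≡24, 21²≡18, 22²≡14, 23²≡12 (mod 47).
The residues are {1, 2, 3, 4, 6, 7, 8, 9, 12, 14, 16, 17, 18, 21, 24, 25, 27, 28, 32, 34, 36, 37, 42}; the non-residues are the remaining 23 nonzero classes.

5, 10, 11, 13, 15, 19, 20, 22, 23, 26, 29, 30, 31, 33, 35, 38, 39, 40, 41, 43, 44, 45, 46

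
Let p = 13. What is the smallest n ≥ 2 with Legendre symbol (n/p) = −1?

2

(2/13) = −1, so 2 is the smallest positive non-residue mod 13.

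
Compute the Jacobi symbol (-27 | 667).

First reduce: -27 ≡ 640 (mod 667).
Pull out 2^7: since 667 ≡ 3 (mod 8), (2/667) = -1, so (2/667)^7 = -1.
Reciprocity: 5 ≡ 1 and 667 ≡ 3 (mod 4), so (5/667) = +(667/5).
Reduce top mod 5: now compute (2/5).
Pull out 2: since 5 ≡ 5 (mod 8), (2/5) = -1.
Reached (1/5) = 1. Collecting the sign flips along the way, the symbol is +1.

1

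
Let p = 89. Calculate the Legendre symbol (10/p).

Euler's criterion: (10/89) ≡ 10^44 (mod 89).
10^2 ≡ 11 (mod 89)
10^4 ≡ 32 (mod 89)
10^8 ≡ 45 (mod 89)
10^16 ≡ 67 (mod 89)
10^32 ≡ 39 (mod 89)
10^44 = 10^(32+8+4) ≡ 1 (mod 89).
Result is 1, so (10/89) = 1.

1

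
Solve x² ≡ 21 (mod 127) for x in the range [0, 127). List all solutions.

23, 104

Since 127 ≡ 3 (mod 4), a square root of 21 is 21^((127+1)/4) = 21^32 mod 127.
Repeated squaring: 21^2≡60, 21^4≡44, 21^8≡31, 21^16≡72, 21^32≡104 (mod 127).
21^32 = 21^(32) ≡ 104 (mod 127).
Check: 104² = 10816 ≡ 21 (mod 127). The two roots are 23 and 104.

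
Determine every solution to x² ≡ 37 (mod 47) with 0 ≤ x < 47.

15, 32

Since 47 ≡ 3 (mod 4), a square root of 37 is 37^((47+1)/4) = 37^12 mod 47.
Repeated squaring: 37^2≡6, 37^4≡36, 37^8≡27 (mod 47).
37^12 = 37^(8+4) ≡ 32 (mod 47).
Check: 32² = 1024 ≡ 37 (mod 47). The two roots are 15 and 32.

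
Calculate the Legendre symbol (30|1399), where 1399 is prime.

Pull out 2: since 1399 ≡ 7 (mod 8), (2/1399) = +1.
Reciprocity: 15 ≡ 3 and 1399 ≡ 3 (mod 4), so (15/1399) = −(1399/15).
Reduce top mod 15: now compute (4/15).
Pull out 2^2: since 15 ≡ 7 (mod 8), (2/15) = +1, so (2/15)^2 = +1.
Reached (1/15) = 1. Collecting the sign flips along the way, the symbol is -1.

-1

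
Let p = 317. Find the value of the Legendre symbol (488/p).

First reduce: 488 ≡ 171 (mod 317).
Reciprocity: 171 ≡ 3 and 317 ≡ 1 (mod 4), so (171/317) = +(317/171).
Reduce top mod 171: now compute (146/171).
Pull out 2: since 171 ≡ 3 (mod 8), (2/171) = -1.
Reciprocity: 73 ≡ 1 and 171 ≡ 3 (mod 4), so (73/171) = +(171/73).
Reduce top mod 73: now compute (25/73).
Reciprocity: 25 ≡ 1 and 73 ≡ 1 (mod 4), so (25/73) = +(73/25).
Reduce top mod 25: now compute (23/25).
Reciprocity: 23 ≡ 3 and 25 ≡ 1 (mod 4), so (23/25) = +(25/23).
Reduce top mod 23: now compute (2/23).
Pull out 2: since 23 ≡ 7 (mod 8), (2/23) = +1.
Reached (1/23) = 1. Collecting the sign flips along the way, the symbol is -1.

-1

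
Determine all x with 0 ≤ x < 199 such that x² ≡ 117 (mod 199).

Since 199 ≡ 3 (mod 4), a square root of 117 is 117^((199+1)/4) = 117^50 mod 199.
Repeated squaring: 117^2≡157, 117^4≡172, 117^8≡132, 117^16≡111, 117^32≡182 (mod 199).
117^50 = 117^(32+16+2) ≡ 52 (mod 199).
Check: 52² = 2704 ≡ 117 (mod 199). The two roots are 52 and 147.

52, 147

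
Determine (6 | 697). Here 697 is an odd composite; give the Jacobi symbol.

Pull out 2: since 697 ≡ 1 (mod 8), (2/697) = +1.
Reciprocity: 3 ≡ 3 and 697 ≡ 1 (mod 4), so (3/697) = +(697/3).
Reduce top mod 3: now compute (1/3).
Reached (1/3) = 1. Collecting the sign flips along the way, the symbol is +1.

1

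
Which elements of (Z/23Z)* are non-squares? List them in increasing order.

Square k = 1,…,11 (k and 23−k give the same square):
1²=1, 2²=4, 3²=9, 4²=16, 5²≡2, 6²≡13, 7²≡3, 8²≡18, 9²≡12, 10²≡8, 11²≡6 (mod 23).
The residues are {1, 2, 3, 4, 6, 8, 9, 12, 13, 16, 18}; the non-residues are the remaining 11 nonzero classes.

5 7 10 11 14 15 17 19 20 21 22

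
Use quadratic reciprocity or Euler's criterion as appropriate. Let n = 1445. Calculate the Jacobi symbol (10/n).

Pull out 2: since 1445 ≡ 5 (mod 8), (2/1445) = -1.
Reciprocity: 5 ≡ 1 and 1445 ≡ 1 (mod 4), so (5/1445) = +(1445/5).
Reduce top mod 5: now compute (0/5).
Top reduces to 0: gcd > 1, so the symbol is 0.

0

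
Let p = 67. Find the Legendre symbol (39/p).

1

Reciprocity: 39 ≡ 3 and 67 ≡ 3 (mod 4), so (39/67) = −(67/39).
Reduce top mod 39: now compute (28/39).
Pull out 2^2: since 39 ≡ 7 (mod 8), (2/39) = +1, so (2/39)^2 = +1.
Reciprocity: 7 ≡ 3 and 39 ≡ 3 (mod 4), so (7/39) = −(39/7).
Reduce top mod 7: now compute (4/7).
Pull out 2^2: since 7 ≡ 7 (mod 8), (2/7) = +1, so (2/7)^2 = +1.
Reached (1/7) = 1. Collecting the sign flips along the way, the symbol is +1.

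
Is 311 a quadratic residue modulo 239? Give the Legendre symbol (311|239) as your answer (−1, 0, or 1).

1

First reduce: 311 ≡ 72 (mod 239).
Pull out 2^3: since 239 ≡ 7 (mod 8), (2/239) = +1, so (2/239)^3 = +1.
Reciprocity: 9 ≡ 1 and 239 ≡ 3 (mod 4), so (9/239) = +(239/9).
Reduce top mod 9: now compute (5/9).
Reciprocity: 5 ≡ 1 and 9 ≡ 1 (mod 4), so (5/9) = +(9/5).
Reduce top mod 5: now compute (4/5).
Pull out 2^2: since 5 ≡ 5 (mod 8), (2/5) = -1, so (2/5)^2 = +1.
Reached (1/5) = 1. Collecting the sign flips along the way, the symbol is +1.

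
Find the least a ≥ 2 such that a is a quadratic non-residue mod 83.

2

(2/83) = −1, so 2 is the smallest positive non-residue mod 83.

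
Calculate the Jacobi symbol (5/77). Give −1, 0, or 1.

Reciprocity: 5 ≡ 1 and 77 ≡ 1 (mod 4), so (5/77) = +(77/5).
Reduce top mod 5: now compute (2/5).
Pull out 2: since 5 ≡ 5 (mod 8), (2/5) = -1.
Reached (1/5) = 1. Collecting the sign flips along the way, the symbol is -1.

-1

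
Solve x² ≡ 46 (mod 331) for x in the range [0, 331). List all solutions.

55, 276

Since 331 ≡ 3 (mod 4), a square root of 46 is 46^((331+1)/4) = 46^83 mod 331.
Repeated squaring: 46^2≡130, 46^4≡19, 46^8≡30, 46^16≡238, 46^32≡43, 46^64≡194 (mod 331).
46^83 = 46^(64+16+2+1) ≡ 276 (mod 331).
Check: 276² = 76176 ≡ 46 (mod 331). The two roots are 55 and 276.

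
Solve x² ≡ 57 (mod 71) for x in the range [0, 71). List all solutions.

25, 46

Since 71 ≡ 3 (mod 4), a square root of 57 is 57^((71+1)/4) = 57^18 mod 71.
Repeated squaring: 57^2≡54, 57^4≡5, 57^8≡25, 57^16≡57 (mod 71).
57^18 = 57^(16+2) ≡ 25 (mod 71).
Check: 25² = 625 ≡ 57 (mod 71). The two roots are 25 and 46.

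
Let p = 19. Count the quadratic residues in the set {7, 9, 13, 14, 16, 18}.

3

(7/19) = +1 → QR.
(9/19) = +1 → QR.
(13/19) = -1 → non-residue.
(14/19) = -1 → non-residue.
(16/19) = +1 → QR.
(18/19) = -1 → non-residue.
Total quadratic residues among the 6: 3.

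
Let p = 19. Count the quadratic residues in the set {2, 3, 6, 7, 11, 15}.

(2/19) = -1 → non-residue.
(3/19) = -1 → non-residue.
(6/19) = +1 → QR.
(7/19) = +1 → QR.
(11/19) = +1 → QR.
(15/19) = -1 → non-residue.
Total quadratic residues among the 6: 3.

3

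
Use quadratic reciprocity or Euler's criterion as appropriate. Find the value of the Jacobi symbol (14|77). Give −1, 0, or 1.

Pull out 2: since 77 ≡ 5 (mod 8), (2/77) = -1.
Reciprocity: 7 ≡ 3 and 77 ≡ 1 (mod 4), so (7/77) = +(77/7).
Reduce top mod 7: now compute (0/7).
Top reduces to 0: gcd > 1, so the symbol is 0.

0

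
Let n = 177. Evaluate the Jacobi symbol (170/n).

1

Pull out 2: since 177 ≡ 1 (mod 8), (2/177) = +1.
Reciprocity: 85 ≡ 1 and 177 ≡ 1 (mod 4), so (85/177) = +(177/85).
Reduce top mod 85: now compute (7/85).
Reciprocity: 7 ≡ 3 and 85 ≡ 1 (mod 4), so (7/85) = +(85/7).
Reduce top mod 7: now compute (1/7).
Reached (1/7) = 1. Collecting the sign flips along the way, the symbol is +1.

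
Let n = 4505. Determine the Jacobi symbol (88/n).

-1

Pull out 2^3: since 4505 ≡ 1 (mod 8), (2/4505) = +1, so (2/4505)^3 = +1.
Reciprocity: 11 ≡ 3 and 4505 ≡ 1 (mod 4), so (11/4505) = +(4505/11).
Reduce top mod 11: now compute (6/11).
Pull out 2: since 11 ≡ 3 (mod 8), (2/11) = -1.
Reciprocity: 3 ≡ 3 and 11 ≡ 3 (mod 4), so (3/11) = −(11/3).
Reduce top mod 3: now compute (2/3).
Pull out 2: since 3 ≡ 3 (mod 8), (2/3) = -1.
Reached (1/3) = 1. Collecting the sign flips along the way, the symbol is -1.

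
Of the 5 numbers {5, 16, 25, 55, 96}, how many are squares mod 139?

5

(5/139) = +1 → QR.
(16/139) = +1 → QR.
(25/139) = +1 → QR.
(55/139) = +1 → QR.
(96/139) = +1 → QR.
Total quadratic residues among the 5: 5.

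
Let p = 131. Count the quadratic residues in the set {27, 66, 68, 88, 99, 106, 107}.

(27/131) = +1 → QR.
(66/131) = -1 → non-residue.
(68/131) = -1 → non-residue.
(88/131) = -1 → non-residue.
(99/131) = +1 → QR.
(106/131) = -1 → non-residue.
(107/131) = +1 → QR.
Total quadratic residues among the 7: 3.

3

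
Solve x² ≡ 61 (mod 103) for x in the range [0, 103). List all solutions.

24, 79

Since 103 ≡ 3 (mod 4), a square root of 61 is 61^((103+1)/4) = 61^26 mod 103.
Repeated squaring: 61^2≡13, 61^4≡66, 61^8≡30, 61^16≡76 (mod 103).
61^26 = 61^(16+8+2) ≡ 79 (mod 103).
Check: 79² = 6241 ≡ 61 (mod 103). The two roots are 24 and 79.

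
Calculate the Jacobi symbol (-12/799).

First reduce: -12 ≡ 787 (mod 799).
Reciprocity: 787 ≡ 3 and 799 ≡ 3 (mod 4), so (787/799) = −(799/787).
Reduce top mod 787: now compute (12/787).
Pull out 2^2: since 787 ≡ 3 (mod 8), (2/787) = -1, so (2/787)^2 = +1.
Reciprocity: 3 ≡ 3 and 787 ≡ 3 (mod 4), so (3/787) = −(787/3).
Reduce top mod 3: now compute (1/3).
Reached (1/3) = 1. Collecting the sign flips along the way, the symbol is +1.

1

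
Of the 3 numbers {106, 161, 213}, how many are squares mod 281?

(106/281) = +1 → QR.
(161/281) = -1 → non-residue.
(213/281) = +1 → QR.
Total quadratic residues among the 3: 2.

2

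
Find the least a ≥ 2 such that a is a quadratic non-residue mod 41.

(2/41) = +1, so 2 is a residue.
(3/41) = −1, so 3 is the smallest positive non-residue mod 41.

3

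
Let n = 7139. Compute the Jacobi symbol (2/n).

-1

Pull out 2: since 7139 ≡ 3 (mod 8), (2/7139) = -1.
Reached (1/7139) = 1. Collecting the sign flips along the way, the symbol is -1.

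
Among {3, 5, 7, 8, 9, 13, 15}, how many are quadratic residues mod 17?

(3/17) = -1 → non-residue.
(5/17) = -1 → non-residue.
(7/17) = -1 → non-residue.
(8/17) = +1 → QR.
(9/17) = +1 → QR.
(13/17) = +1 → QR.
(15/17) = +1 → QR.
Total quadratic residues among the 7: 4.

4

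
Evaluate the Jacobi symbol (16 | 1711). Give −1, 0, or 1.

1

Pull out 2^4: since 1711 ≡ 7 (mod 8), (2/1711) = +1, so (2/1711)^4 = +1.
Reached (1/1711) = 1. Collecting the sign flips along the way, the symbol is +1.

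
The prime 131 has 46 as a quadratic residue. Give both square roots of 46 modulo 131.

Since 131 ≡ 3 (mod 4), a square root of 46 is 46^((131+1)/4) = 46^33 mod 131.
Repeated squaring: 46^2≡20, 46^4≡7, 46^8≡49, 46^16≡43, 46^32≡15 (mod 131).
46^33 = 46^(32+1) ≡ 35 (mod 131).
Check: 35² = 1225 ≡ 46 (mod 131). The two roots are 35 and 96.

35, 96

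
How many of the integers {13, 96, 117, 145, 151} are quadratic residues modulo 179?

4

(13/179) = +1 → QR.
(96/179) = -1 → non-residue.
(117/179) = +1 → QR.
(145/179) = +1 → QR.
(151/179) = +1 → QR.
Total quadratic residues among the 5: 4.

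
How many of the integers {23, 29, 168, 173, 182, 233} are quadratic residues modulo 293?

(23/293) = -1 → non-residue.
(29/293) = -1 → non-residue.
(168/293) = -1 → non-residue.
(173/293) = -1 → non-residue.
(182/293) = -1 → non-residue.
(233/293) = +1 → QR.
Total quadratic residues among the 6: 1.

1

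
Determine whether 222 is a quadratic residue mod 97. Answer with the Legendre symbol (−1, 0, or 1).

First reduce: 222 ≡ 28 (mod 97).
Pull out 2^2: since 97 ≡ 1 (mod 8), (2/97) = +1, so (2/97)^2 = +1.
Reciprocity: 7 ≡ 3 and 97 ≡ 1 (mod 4), so (7/97) = +(97/7).
Reduce top mod 7: now compute (6/7).
Pull out 2: since 7 ≡ 7 (mod 8), (2/7) = +1.
Reciprocity: 3 ≡ 3 and 7 ≡ 3 (mod 4), so (3/7) = −(7/3).
Reduce top mod 3: now compute (1/3).
Reached (1/3) = 1. Collecting the sign flips along the way, the symbol is -1.

-1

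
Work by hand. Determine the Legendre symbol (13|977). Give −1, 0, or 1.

-1

Reciprocity: 13 ≡ 1 and 977 ≡ 1 (mod 4), so (13/977) = +(977/13).
Reduce top mod 13: now compute (2/13).
Pull out 2: since 13 ≡ 5 (mod 8), (2/13) = -1.
Reached (1/13) = 1. Collecting the sign flips along the way, the symbol is -1.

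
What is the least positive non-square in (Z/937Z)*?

5

(2/937) = +1, so 2 is a residue.
(3/937) = +1, so 3 is a residue.
(4/937) = +1, so 4 is a residue.
(5/937) = −1, so 5 is the smallest positive non-residue mod 937.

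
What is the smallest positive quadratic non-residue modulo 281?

(2/281) = +1, so 2 is a residue.
(3/281) = −1, so 3 is the smallest positive non-residue mod 281.

3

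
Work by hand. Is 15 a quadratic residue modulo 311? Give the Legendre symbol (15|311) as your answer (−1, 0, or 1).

Euler's criterion: (15/311) ≡ 15^155 (mod 311).
15^2 ≡ 225 (mod 311)
15^4 ≡ 243 (mod 311)
15^8 ≡ 270 (mod 311)
15^16 ≡ 126 (mod 311)
15^32 ≡ 15 (mod 311)
15^64 ≡ 225 (mod 311)
15^128 ≡ 243 (mod 311)
15^155 = 15^(128+16+8+2+1) ≡ 1 (mod 311).
Result is 1, so (15/311) = 1.

1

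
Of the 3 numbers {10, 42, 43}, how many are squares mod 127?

1

(10/127) = -1 → non-residue.
(42/127) = +1 → QR.
(43/127) = -1 → non-residue.
Total quadratic residues among the 3: 1.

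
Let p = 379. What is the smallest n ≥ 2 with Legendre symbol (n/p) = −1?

(2/379) = −1, so 2 is the smallest positive non-residue mod 379.

2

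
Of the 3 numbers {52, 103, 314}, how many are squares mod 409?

(52/409) = -1 → non-residue.
(103/409) = +1 → QR.
(314/409) = -1 → non-residue.
Total quadratic residues among the 3: 1.

1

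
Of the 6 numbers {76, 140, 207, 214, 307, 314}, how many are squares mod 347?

(76/347) = -1 → non-residue.
(140/347) = +1 → QR.
(207/347) = -1 → non-residue.
(214/347) = -1 → non-residue.
(307/347) = -1 → non-residue.
(314/347) = -1 → non-residue.
Total quadratic residues among the 6: 1.

1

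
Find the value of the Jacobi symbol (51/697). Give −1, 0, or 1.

Reciprocity: 51 ≡ 3 and 697 ≡ 1 (mod 4), so (51/697) = +(697/51).
Reduce top mod 51: now compute (34/51).
Pull out 2: since 51 ≡ 3 (mod 8), (2/51) = -1.
Reciprocity: 17 ≡ 1 and 51 ≡ 3 (mod 4), so (17/51) = +(51/17).
Reduce top mod 17: now compute (0/17).
Top reduces to 0: gcd > 1, so the symbol is 0.

0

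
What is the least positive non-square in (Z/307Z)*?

2

(2/307) = −1, so 2 is the smallest positive non-residue mod 307.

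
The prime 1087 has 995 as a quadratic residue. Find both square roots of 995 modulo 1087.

Since 1087 ≡ 3 (mod 4), a square root of 995 is 995^((1087+1)/4) = 995^272 mod 1087.
Repeated squaring: 995^2≡855, 995^4≡561, 995^8≡578, 995^16≡375, 995^32≡402, 995^64≡728, 995^128≡615, 995^256≡1036 (mod 1087).
995^272 = 995^(256+16) ≡ 441 (mod 1087).
Check: 441² = 194481 ≡ 995 (mod 1087). The two roots are 441 and 646.

441, 646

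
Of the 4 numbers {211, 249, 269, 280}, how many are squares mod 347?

(211/347) = -1 → non-residue.
(249/347) = +1 → QR.
(269/347) = +1 → QR.
(280/347) = -1 → non-residue.
Total quadratic residues among the 4: 2.

2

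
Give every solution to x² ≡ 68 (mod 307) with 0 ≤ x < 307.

Since 307 ≡ 3 (mod 4), a square root of 68 is 68^((307+1)/4) = 68^77 mod 307.
Repeated squaring: 68^2≡19, 68^4≡54, 68^8≡153, 68^16≡77, 68^32≡96, 68^64≡6 (mod 307).
68^77 = 68^(64+8+4+1) ≡ 36 (mod 307).
Check: 36² = 1296 ≡ 68 (mod 307). The two roots are 36 and 271.

36, 271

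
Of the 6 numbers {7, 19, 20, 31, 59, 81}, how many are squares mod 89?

2

(7/89) = -1 → non-residue.
(19/89) = -1 → non-residue.
(20/89) = +1 → QR.
(31/89) = -1 → non-residue.
(59/89) = -1 → non-residue.
(81/89) = +1 → QR.
Total quadratic residues among the 6: 2.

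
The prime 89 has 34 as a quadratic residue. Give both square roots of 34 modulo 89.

89 ≡ 1 (mod 4), so we find a root by search.
Trying successive values, 37² = 1369 ≡ 34 (mod 89). The other root is 89 − 37 = 52.

37, 52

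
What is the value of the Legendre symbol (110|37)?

1

First reduce: 110 ≡ 36 (mod 37).
Pull out 2^2: since 37 ≡ 5 (mod 8), (2/37) = -1, so (2/37)^2 = +1.
Reciprocity: 9 ≡ 1 and 37 ≡ 1 (mod 4), so (9/37) = +(37/9).
Reduce top mod 9: now compute (1/9).
Reached (1/9) = 1. Collecting the sign flips along the way, the symbol is +1.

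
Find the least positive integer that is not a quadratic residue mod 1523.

2

(2/1523) = −1, so 2 is the smallest positive non-residue mod 1523.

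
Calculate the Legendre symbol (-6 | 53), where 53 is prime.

First reduce: -6 ≡ 47 (mod 53).
Reciprocity: 47 ≡ 3 and 53 ≡ 1 (mod 4), so (47/53) = +(53/47).
Reduce top mod 47: now compute (6/47).
Pull out 2: since 47 ≡ 7 (mod 8), (2/47) = +1.
Reciprocity: 3 ≡ 3 and 47 ≡ 3 (mod 4), so (3/47) = −(47/3).
Reduce top mod 3: now compute (2/3).
Pull out 2: since 3 ≡ 3 (mod 8), (2/3) = -1.
Reached (1/3) = 1. Collecting the sign flips along the way, the symbol is +1.

1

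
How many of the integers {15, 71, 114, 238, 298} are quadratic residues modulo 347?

(15/347) = -1 → non-residue.
(71/347) = +1 → QR.
(114/347) = +1 → QR.
(238/347) = -1 → non-residue.
(298/347) = -1 → non-residue.
Total quadratic residues among the 5: 2.

2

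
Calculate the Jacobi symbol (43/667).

1

Reciprocity: 43 ≡ 3 and 667 ≡ 3 (mod 4), so (43/667) = −(667/43).
Reduce top mod 43: now compute (22/43).
Pull out 2: since 43 ≡ 3 (mod 8), (2/43) = -1.
Reciprocity: 11 ≡ 3 and 43 ≡ 3 (mod 4), so (11/43) = −(43/11).
Reduce top mod 11: now compute (10/11).
Pull out 2: since 11 ≡ 3 (mod 8), (2/11) = -1.
Reciprocity: 5 ≡ 1 and 11 ≡ 3 (mod 4), so (5/11) = +(11/5).
Reduce top mod 5: now compute (1/5).
Reached (1/5) = 1. Collecting the sign flips along the way, the symbol is +1.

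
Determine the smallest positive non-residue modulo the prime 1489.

7

(2/1489) = +1, so 2 is a residue.
(3/1489) = +1, so 3 is a residue.
(4/1489) = +1, so 4 is a residue.
(5/1489) = +1, so 5 is a residue.
(6/1489) = +1, so 6 is a residue.
(7/1489) = −1, so 7 is the smallest positive non-residue mod 1489.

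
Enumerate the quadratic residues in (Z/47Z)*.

Square k = 1,…,23 (k and 47−k give the same square):
1²=1, 2²=4, 3²=9, 4²=16, 5²=25, 6²=36, 7²≡2, 8²≡17, 9²≡34, 10²≡6, 11²≡27, 12²≡3, 13²≡28, 14²≡8, 15²≡37, 16²≡21, 17²≡7, 18²≡42, 19²≡32, 20²≡24, 21²≡18, 22²≡14, 23²≡12 (mod 47).
So the quadratic residues mod 47 are {1, 2, 3, 4, 6, 7, 8, 9, 12, 14, 16, 17, 18, 21, 24, 25, 27, 28, 32, 34, 36, 37, 42}.

1 2 3 4 6 7 8 9 12 14 16 17 18 21 24 25 27 28 32 34 36 37 42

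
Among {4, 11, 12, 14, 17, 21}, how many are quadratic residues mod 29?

1

(4/29) = +1 → QR.
(11/29) = -1 → non-residue.
(12/29) = -1 → non-residue.
(14/29) = -1 → non-residue.
(17/29) = -1 → non-residue.
(21/29) = -1 → non-residue.
Total quadratic residues among the 6: 1.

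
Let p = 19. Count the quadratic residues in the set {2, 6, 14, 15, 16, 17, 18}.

(2/19) = -1 → non-residue.
(6/19) = +1 → QR.
(14/19) = -1 → non-residue.
(15/19) = -1 → non-residue.
(16/19) = +1 → QR.
(17/19) = +1 → QR.
(18/19) = -1 → non-residue.
Total quadratic residues among the 7: 3.

3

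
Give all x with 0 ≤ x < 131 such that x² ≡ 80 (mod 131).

Since 131 ≡ 3 (mod 4), a square root of 80 is 80^((131+1)/4) = 80^33 mod 131.
Repeated squaring: 80^2≡112, 80^4≡99, 80^8≡107, 80^16≡52, 80^32≡84 (mod 131).
80^33 = 80^(32+1) ≡ 39 (mod 131).
Check: 39² = 1521 ≡ 80 (mod 131). The two roots are 39 and 92.

39, 92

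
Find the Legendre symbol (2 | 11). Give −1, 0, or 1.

-1

Euler's criterion: (2/11) ≡ 2^5 (mod 11).
2^2 ≡ 4 (mod 11)
2^4 ≡ 5 (mod 11)
2^5 = 2^(4+1) ≡ 10 (mod 11).
Result is 10 ≡ −1, so (2/11) = −1.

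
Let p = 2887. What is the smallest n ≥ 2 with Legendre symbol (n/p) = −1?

(2/2887) = +1, so 2 is a residue.
(3/2887) = −1, so 3 is the smallest positive non-residue mod 2887.

3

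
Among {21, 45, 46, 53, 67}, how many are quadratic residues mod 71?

1

(21/71) = -1 → non-residue.
(45/71) = +1 → QR.
(46/71) = -1 → non-residue.
(53/71) = -1 → non-residue.
(67/71) = -1 → non-residue.
Total quadratic residues among the 5: 1.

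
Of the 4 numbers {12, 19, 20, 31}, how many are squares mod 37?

(12/37) = +1 → QR.
(19/37) = -1 → non-residue.
(20/37) = -1 → non-residue.
(31/37) = -1 → non-residue.
Total quadratic residues among the 4: 1.

1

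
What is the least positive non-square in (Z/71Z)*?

7

(2/71) = +1, so 2 is a residue.
(3/71) = +1, so 3 is a residue.
(4/71) = +1, so 4 is a residue.
(5/71) = +1, so 5 is a residue.
(6/71) = +1, so 6 is a residue.
(7/71) = −1, so 7 is the smallest positive non-residue mod 71.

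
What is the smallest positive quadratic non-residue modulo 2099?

2

(2/2099) = −1, so 2 is the smallest positive non-residue mod 2099.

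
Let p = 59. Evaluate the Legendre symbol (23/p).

-1

Reciprocity: 23 ≡ 3 and 59 ≡ 3 (mod 4), so (23/59) = −(59/23).
Reduce top mod 23: now compute (13/23).
Reciprocity: 13 ≡ 1 and 23 ≡ 3 (mod 4), so (13/23) = +(23/13).
Reduce top mod 13: now compute (10/13).
Pull out 2: since 13 ≡ 5 (mod 8), (2/13) = -1.
Reciprocity: 5 ≡ 1 and 13 ≡ 1 (mod 4), so (5/13) = +(13/5).
Reduce top mod 5: now compute (3/5).
Reciprocity: 3 ≡ 3 and 5 ≡ 1 (mod 4), so (3/5) = +(5/3).
Reduce top mod 3: now compute (2/3).
Pull out 2: since 3 ≡ 3 (mod 8), (2/3) = -1.
Reached (1/3) = 1. Collecting the sign flips along the way, the symbol is -1.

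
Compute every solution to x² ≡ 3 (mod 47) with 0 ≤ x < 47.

12, 35

Since 47 ≡ 3 (mod 4), a square root of 3 is 3^((47+1)/4) = 3^12 mod 47.
Repeated squaring: 3^2≡9, 3^4≡34, 3^8≡28 (mod 47).
3^12 = 3^(8+4) ≡ 12 (mod 47).
Check: 12² = 144 ≡ 3 (mod 47). The two roots are 12 and 35.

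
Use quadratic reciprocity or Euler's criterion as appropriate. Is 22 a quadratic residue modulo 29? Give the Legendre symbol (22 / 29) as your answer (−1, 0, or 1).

1

Pull out 2: since 29 ≡ 5 (mod 8), (2/29) = -1.
Reciprocity: 11 ≡ 3 and 29 ≡ 1 (mod 4), so (11/29) = +(29/11).
Reduce top mod 11: now compute (7/11).
Reciprocity: 7 ≡ 3 and 11 ≡ 3 (mod 4), so (7/11) = −(11/7).
Reduce top mod 7: now compute (4/7).
Pull out 2^2: since 7 ≡ 7 (mod 8), (2/7) = +1, so (2/7)^2 = +1.
Reached (1/7) = 1. Collecting the sign flips along the way, the symbol is +1.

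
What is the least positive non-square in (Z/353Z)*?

(2/353) = +1, so 2 is a residue.
(3/353) = −1, so 3 is the smallest positive non-residue mod 353.

3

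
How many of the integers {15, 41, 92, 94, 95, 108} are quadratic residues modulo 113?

(15/113) = +1 → QR.
(41/113) = +1 → QR.
(92/113) = -1 → non-residue.
(94/113) = -1 → non-residue.
(95/113) = +1 → QR.
(108/113) = -1 → non-residue.
Total quadratic residues among the 6: 3.

3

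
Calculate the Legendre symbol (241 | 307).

Euler's criterion: (241/307) ≡ 241^153 (mod 307).
241^2 ≡ 58 (mod 307)
241^4 ≡ 294 (mod 307)
241^8 ≡ 169 (mod 307)
241^16 ≡ 10 (mod 307)
241^32 ≡ 100 (mod 307)
241^64 ≡ 176 (mod 307)
241^128 ≡ 276 (mod 307)
241^153 = 241^(128+16+8+1) ≡ 306 (mod 307).
Result is 306 ≡ −1, so (241/307) = −1.

-1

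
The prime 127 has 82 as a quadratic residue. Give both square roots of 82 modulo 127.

Since 127 ≡ 3 (mod 4), a square root of 82 is 82^((127+1)/4) = 82^32 mod 127.
Repeated squaring: 82^2≡120, 82^4≡49, 82^8≡115, 82^16≡17, 82^32≡35 (mod 127).
82^32 = 82^(32) ≡ 35 (mod 127).
Check: 35² = 1225 ≡ 82 (mod 127). The two roots are 35 and 92.

35, 92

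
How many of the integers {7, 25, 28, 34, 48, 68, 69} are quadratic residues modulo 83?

6

(7/83) = +1 → QR.
(25/83) = +1 → QR.
(28/83) = +1 → QR.
(34/83) = -1 → non-residue.
(48/83) = +1 → QR.
(68/83) = +1 → QR.
(69/83) = +1 → QR.
Total quadratic residues among the 7: 6.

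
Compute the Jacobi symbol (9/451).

1

Reciprocity: 9 ≡ 1 and 451 ≡ 3 (mod 4), so (9/451) = +(451/9).
Reduce top mod 9: now compute (1/9).
Reached (1/9) = 1. Collecting the sign flips along the way, the symbol is +1.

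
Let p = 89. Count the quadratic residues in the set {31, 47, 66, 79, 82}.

2

(31/89) = -1 → non-residue.
(47/89) = +1 → QR.
(66/89) = -1 → non-residue.
(79/89) = +1 → QR.
(82/89) = -1 → non-residue.
Total quadratic residues among the 5: 2.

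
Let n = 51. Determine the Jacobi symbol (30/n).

0

Pull out 2: since 51 ≡ 3 (mod 8), (2/51) = -1.
Reciprocity: 15 ≡ 3 and 51 ≡ 3 (mod 4), so (15/51) = −(51/15).
Reduce top mod 15: now compute (6/15).
Pull out 2: since 15 ≡ 7 (mod 8), (2/15) = +1.
Reciprocity: 3 ≡ 3 and 15 ≡ 3 (mod 4), so (3/15) = −(15/3).
Reduce top mod 3: now compute (0/3).
Top reduces to 0: gcd > 1, so the symbol is 0.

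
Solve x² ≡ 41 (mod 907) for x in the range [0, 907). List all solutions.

381, 526

Since 907 ≡ 3 (mod 4), a square root of 41 is 41^((907+1)/4) = 41^227 mod 907.
Repeated squaring: 41^2≡774, 41^4≡456, 41^8≡233, 41^16≡776, 41^32≡835, 41^64≡649, 41^128≡353 (mod 907).
41^227 = 41^(128+64+32+2+1) ≡ 381 (mod 907).
Check: 381² = 145161 ≡ 41 (mod 907). The two roots are 381 and 526.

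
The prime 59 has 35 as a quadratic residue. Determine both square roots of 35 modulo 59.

Since 59 ≡ 3 (mod 4), a square root of 35 is 35^((59+1)/4) = 35^15 mod 59.
Repeated squaring: 35^2≡45, 35^4≡19, 35^8≡7 (mod 59).
35^15 = 35^(8+4+2+1) ≡ 25 (mod 59).
Check: 25² = 625 ≡ 35 (mod 59). The two roots are 25 and 34.

25, 34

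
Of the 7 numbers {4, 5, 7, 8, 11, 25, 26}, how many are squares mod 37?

5

(4/37) = +1 → QR.
(5/37) = -1 → non-residue.
(7/37) = +1 → QR.
(8/37) = -1 → non-residue.
(11/37) = +1 → QR.
(25/37) = +1 → QR.
(26/37) = +1 → QR.
Total quadratic residues among the 7: 5.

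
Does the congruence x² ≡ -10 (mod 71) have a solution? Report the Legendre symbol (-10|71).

-1

Euler's criterion: (-10/71) ≡ 61^35 (mod 71).
61^2 ≡ 29 (mod 71)
61^4 ≡ 60 (mod 71)
61^8 ≡ 50 (mod 71)
61^16 ≡ 15 (mod 71)
61^32 ≡ 12 (mod 71)
61^35 = 61^(32+2+1) ≡ 70 (mod 71).
Result is 70 ≡ −1, so (-10/71) = −1.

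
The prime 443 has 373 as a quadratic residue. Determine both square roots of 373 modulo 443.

Since 443 ≡ 3 (mod 4), a square root of 373 is 373^((443+1)/4) = 373^111 mod 443.
Repeated squaring: 373^2≡27, 373^4≡286, 373^8≡284, 373^16≡30, 373^32≡14, 373^64≡196 (mod 443).
373^111 = 373^(64+32+8+4+2+1) ≡ 153 (mod 443).
Check: 153² = 23409 ≡ 373 (mod 443). The two roots are 153 and 290.

153, 290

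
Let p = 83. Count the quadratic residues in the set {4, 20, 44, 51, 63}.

4

(4/83) = +1 → QR.
(20/83) = -1 → non-residue.
(44/83) = +1 → QR.
(51/83) = +1 → QR.
(63/83) = +1 → QR.
Total quadratic residues among the 5: 4.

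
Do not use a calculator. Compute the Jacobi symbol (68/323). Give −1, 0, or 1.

Pull out 2^2: since 323 ≡ 3 (mod 8), (2/323) = -1, so (2/323)^2 = +1.
Reciprocity: 17 ≡ 1 and 323 ≡ 3 (mod 4), so (17/323) = +(323/17).
Reduce top mod 17: now compute (0/17).
Top reduces to 0: gcd > 1, so the symbol is 0.

0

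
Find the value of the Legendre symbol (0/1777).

0

Top reduces to 0: gcd > 1, so the symbol is 0.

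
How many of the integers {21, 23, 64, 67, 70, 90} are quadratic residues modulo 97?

2

(21/97) = -1 → non-residue.
(23/97) = -1 → non-residue.
(64/97) = +1 → QR.
(67/97) = -1 → non-residue.
(70/97) = +1 → QR.
(90/97) = -1 → non-residue.
Total quadratic residues among the 6: 2.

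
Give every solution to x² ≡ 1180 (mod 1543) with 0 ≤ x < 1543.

Since 1543 ≡ 3 (mod 4), a square root of 1180 is 1180^((1543+1)/4) = 1180^386 mod 1543.
Repeated squaring: 1180^2≡614, 1180^4≡504, 1180^8≡964, 1180^16≡410, 1180^32≡1456, 1180^64≡1397, 1180^128≡1257, 1180^256≡17 (mod 1543).
1180^386 = 1180^(256+128+2) ≡ 437 (mod 1543).
Check: 437² = 190969 ≡ 1180 (mod 1543). The two roots are 437 and 1106.

437, 1106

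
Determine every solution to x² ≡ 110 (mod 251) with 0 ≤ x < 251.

Since 251 ≡ 3 (mod 4), a square root of 110 is 110^((251+1)/4) = 110^63 mod 251.
Repeated squaring: 110^2≡52, 110^4≡194, 110^8≡237, 110^16≡196, 110^32≡13 (mod 251).
110^63 = 110^(32+16+8+4+2+1) ≡ 232 (mod 251).
Check: 232² = 53824 ≡ 110 (mod 251). The two roots are 19 and 232.

19, 232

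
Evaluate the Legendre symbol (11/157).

1

Euler's criterion: (11/157) ≡ 11^78 (mod 157).
11^2 ≡ 121 (mod 157)
11^4 ≡ 40 (mod 157)
11^8 ≡ 30 (mod 157)
11^16 ≡ 115 (mod 157)
11^32 ≡ 37 (mod 157)
11^64 ≡ 113 (mod 157)
11^78 = 11^(64+8+4+2) ≡ 1 (mod 157).
Result is 1, so (11/157) = 1.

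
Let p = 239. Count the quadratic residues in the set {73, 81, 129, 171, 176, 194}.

2

(73/239) = -1 → non-residue.
(81/239) = +1 → QR.
(129/239) = -1 → non-residue.
(171/239) = -1 → non-residue.
(176/239) = +1 → QR.
(194/239) = -1 → non-residue.
Total quadratic residues among the 6: 2.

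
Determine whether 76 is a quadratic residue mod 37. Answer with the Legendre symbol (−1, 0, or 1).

-1

First reduce: 76 ≡ 2 (mod 37).
Pull out 2: since 37 ≡ 5 (mod 8), (2/37) = -1.
Reached (1/37) = 1. Collecting the sign flips along the way, the symbol is -1.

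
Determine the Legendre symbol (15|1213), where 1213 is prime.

Reciprocity: 15 ≡ 3 and 1213 ≡ 1 (mod 4), so (15/1213) = +(1213/15).
Reduce top mod 15: now compute (13/15).
Reciprocity: 13 ≡ 1 and 15 ≡ 3 (mod 4), so (13/15) = +(15/13).
Reduce top mod 13: now compute (2/13).
Pull out 2: since 13 ≡ 5 (mod 8), (2/13) = -1.
Reached (1/13) = 1. Collecting the sign flips along the way, the symbol is -1.

-1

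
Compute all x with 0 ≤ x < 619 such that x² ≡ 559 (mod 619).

Since 619 ≡ 3 (mod 4), a square root of 559 is 559^((619+1)/4) = 559^155 mod 619.
Repeated squaring: 559^2≡505, 559^4≡616, 559^8≡9, 559^16≡81, 559^32≡371, 559^64≡223, 559^128≡209 (mod 619).
559^155 = 559^(128+16+8+2+1) ≡ 221 (mod 619).
Check: 221² = 48841 ≡ 559 (mod 619). The two roots are 221 and 398.

221, 398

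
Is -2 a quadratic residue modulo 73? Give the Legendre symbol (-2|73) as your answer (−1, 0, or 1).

First reduce: -2 ≡ 71 (mod 73).
Reciprocity: 71 ≡ 3 and 73 ≡ 1 (mod 4), so (71/73) = +(73/71).
Reduce top mod 71: now compute (2/71).
Pull out 2: since 71 ≡ 7 (mod 8), (2/71) = +1.
Reached (1/71) = 1. Collecting the sign flips along the way, the symbol is +1.

1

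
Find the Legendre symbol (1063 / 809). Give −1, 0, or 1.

First reduce: 1063 ≡ 254 (mod 809).
Pull out 2: since 809 ≡ 1 (mod 8), (2/809) = +1.
Reciprocity: 127 ≡ 3 and 809 ≡ 1 (mod 4), so (127/809) = +(809/127).
Reduce top mod 127: now compute (47/127).
Reciprocity: 47 ≡ 3 and 127 ≡ 3 (mod 4), so (47/127) = −(127/47).
Reduce top mod 47: now compute (33/47).
Reciprocity: 33 ≡ 1 and 47 ≡ 3 (mod 4), so (33/47) = +(47/33).
Reduce top mod 33: now compute (14/33).
Pull out 2: since 33 ≡ 1 (mod 8), (2/33) = +1.
Reciprocity: 7 ≡ 3 and 33 ≡ 1 (mod 4), so (7/33) = +(33/7).
Reduce top mod 7: now compute (5/7).
Reciprocity: 5 ≡ 1 and 7 ≡ 3 (mod 4), so (5/7) = +(7/5).
Reduce top mod 5: now compute (2/5).
Pull out 2: since 5 ≡ 5 (mod 8), (2/5) = -1.
Reached (1/5) = 1. Collecting the sign flips along the way, the symbol is +1.

1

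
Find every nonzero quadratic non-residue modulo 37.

2, 5, 6, 8, 13, 14, 15, 17, 18, 19, 20, 22, 23, 24, 29, 31, 32, 35

Square k = 1,…,18 (k and 37−k give the same square):
1²=1, 2²=4, 3²=9, 4²=16, 5²=25, 6²=36, 7²≡12, 8²≡27, 9²≡7, 10²≡26, 11²≡10, 12²≡33, 13²≡21, 14²≡11, 15²≡3, 16²≡34, 17²≡30, 18²≡28 (mod 37).
The residues are {1, 3, 4, 7, 9, 10, 11, 12, 16, 21, 25, 26, 27, 28, 30, 33, 34, 36}; the non-residues are the remaining 18 nonzero classes.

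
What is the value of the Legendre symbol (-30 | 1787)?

First reduce: -30 ≡ 1757 (mod 1787).
Reciprocity: 1757 ≡ 1 and 1787 ≡ 3 (mod 4), so (1757/1787) = +(1787/1757).
Reduce top mod 1757: now compute (30/1757).
Pull out 2: since 1757 ≡ 5 (mod 8), (2/1757) = -1.
Reciprocity: 15 ≡ 3 and 1757 ≡ 1 (mod 4), so (15/1757) = +(1757/15).
Reduce top mod 15: now compute (2/15).
Pull out 2: since 15 ≡ 7 (mod 8), (2/15) = +1.
Reached (1/15) = 1. Collecting the sign flips along the way, the symbol is -1.

-1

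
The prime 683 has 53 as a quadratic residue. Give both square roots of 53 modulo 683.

108, 575

Since 683 ≡ 3 (mod 4), a square root of 53 is 53^((683+1)/4) = 53^171 mod 683.
Repeated squaring: 53^2≡77, 53^4≡465, 53^8≡397, 53^16≡519, 53^32≡259, 53^64≡147, 53^128≡436 (mod 683).
53^171 = 53^(128+32+8+2+1) ≡ 108 (mod 683).
Check: 108² = 11664 ≡ 53 (mod 683). The two roots are 108 and 575.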